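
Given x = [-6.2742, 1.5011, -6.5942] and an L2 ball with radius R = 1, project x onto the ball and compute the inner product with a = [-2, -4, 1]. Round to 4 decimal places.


Step 1: Compute ||x|| (intermediates to 6 decimals).
||x|| = sqrt((-6.2742)^2 + 1.5011^2 + (-6.5942)^2) = 9.225094
Step 2: Project.
Since ||x|| > R, scale = R/||x|| = 1/9.225094 = 0.1084, proj(x) = scale * x
proj(x) = [-0.680123, 0.162719, -0.714811]
Step 3: Dot product.
a^T * proj(x) = -2*(-0.680123) - 4*0.162719 + 1*(-0.714811) = -0.0054


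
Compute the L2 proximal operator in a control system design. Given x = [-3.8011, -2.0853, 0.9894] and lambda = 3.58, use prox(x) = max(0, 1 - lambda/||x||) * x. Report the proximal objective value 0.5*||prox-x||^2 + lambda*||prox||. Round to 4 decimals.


Step 1: Compute ||x||.
||x|| = 4.447
Step 2: Compute scaling factor.
scale = max(0, 1 - 3.58/4.447) = 0.195
Step 3: prox(x) = [-0.7411, -0.4066, 0.1929]
||prox(x)|| = 0.867
Step 4: Proximal objective.
0.5*||prox-x||^2 = 6.4082
lambda*||prox|| = 3.1039
Total = 9.512


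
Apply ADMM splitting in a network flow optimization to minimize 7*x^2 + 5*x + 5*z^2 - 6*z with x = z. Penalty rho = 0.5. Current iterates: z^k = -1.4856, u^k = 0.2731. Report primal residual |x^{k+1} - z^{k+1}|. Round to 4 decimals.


ADMM iteration with rho = 0.5, z^k = -1.4856, u^k = 0.2731
Step 1: x-update.
Minimize 7*x^2 + 5*x + (0.5/2)*(x + 1.4856 + 0.2731)^2
FOC: (2*7 + 0.5)*x = -5 + 0.5*(-1.4856 - 0.2731)
x^{k+1} = -0.4055
Step 2: z-update.
Minimize 5*z^2 - 6*z + (0.5/2)*(-0.4055 - z + 0.2731)^2
FOC: (2*5 + 0.5)*z = 6 + 0.5*(-0.4055 + 0.2731)
z^{k+1} = 0.5651
Step 3: u-update.
u^{k+1} = 0.2731 - 0.4055 - 0.5651 = -0.6975
Step 4: Primal residual = |-0.4055 - 0.5651| = 0.9706


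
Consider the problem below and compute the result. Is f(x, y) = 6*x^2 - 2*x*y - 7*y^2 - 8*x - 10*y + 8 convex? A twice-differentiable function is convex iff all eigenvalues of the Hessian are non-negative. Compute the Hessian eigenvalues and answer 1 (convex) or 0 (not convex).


The Hessian of f(x,y) = 6*x^2 - 2*x*y - 7*y^2 - 8*x - 10*y + 8 is:
H = [[12, -2], [-2, -14]]
Trace = 12 - 14 = -2
Determinant = 12*-14 - (-2)^2 = -172
Discriminant = (-2)^2 - 4*-172 = 692.0
Eigenvalues: lambda_1 = -14.1529, lambda_2 = 12.1529
The function is not convex.

0


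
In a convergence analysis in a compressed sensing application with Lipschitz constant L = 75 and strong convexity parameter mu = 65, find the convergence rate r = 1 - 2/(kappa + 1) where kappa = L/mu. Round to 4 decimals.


Step 1: Compute the condition number.
kappa = L/mu = 75/65 = 1.1538
Step 2: Compute the convergence rate.
r = 1 - 2/(kappa + 1) = 1 - 2*mu/(L + mu) = (L - mu)/(L + mu) = 10/140 = 0.0714


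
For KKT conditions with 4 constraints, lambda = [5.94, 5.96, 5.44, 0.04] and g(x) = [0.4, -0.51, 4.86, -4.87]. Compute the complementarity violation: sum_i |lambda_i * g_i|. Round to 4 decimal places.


KKT complementary slackness check:
lambda_1 * g_1 = 5.94 * 0.4 = 2.376
lambda_2 * g_2 = 5.96 * -0.51 = -3.0396
lambda_3 * g_3 = 5.44 * 4.86 = 26.4384
lambda_4 * g_4 = 0.04 * -4.87 = -0.1948
Total violation = 2.376 + 3.0396 + 26.4384 + 0.1948 = 32.0488


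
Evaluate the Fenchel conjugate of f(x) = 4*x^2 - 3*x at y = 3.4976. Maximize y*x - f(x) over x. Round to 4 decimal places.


f*(y) = sup_x {y*x - a*x^2 - b*x} = sup_x {(y-b)*x - a*x^2}
FOC: (y - b) - 2a*x = 0 => x* = (y - b)/(2a)
x* = (3.4976 + 3)/(2*4) = 0.8122
f*(3.4976) = (y-b)^2/(4a) = (3.4976 + 3)^2/(4*4)
= 42.2188/16 = 2.6387


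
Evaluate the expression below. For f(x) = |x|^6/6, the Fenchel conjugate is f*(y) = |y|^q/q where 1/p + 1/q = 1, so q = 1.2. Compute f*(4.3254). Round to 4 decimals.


The conjugate exponent q satisfies 1/p + 1/q = 1.
p = 6, so q = 6/(6 - 1) = 1.2
|y|^q = 4.3254^1.2 = 5.7974
f*(4.3254) = 5.7974 / 1.2 = 4.8311


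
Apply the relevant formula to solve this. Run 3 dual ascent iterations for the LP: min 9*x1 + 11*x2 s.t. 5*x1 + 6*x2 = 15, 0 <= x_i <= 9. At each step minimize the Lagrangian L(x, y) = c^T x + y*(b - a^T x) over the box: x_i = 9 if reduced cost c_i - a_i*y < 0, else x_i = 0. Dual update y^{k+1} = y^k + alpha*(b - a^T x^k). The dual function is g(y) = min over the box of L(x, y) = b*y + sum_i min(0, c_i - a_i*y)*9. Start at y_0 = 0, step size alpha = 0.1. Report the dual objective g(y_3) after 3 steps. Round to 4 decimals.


Dual ascent for LP: min 9*x1 + 11*x2, 5*x1 + 6*x2 = 15, 0 <= x_i <= 9
Step 1: y^k = 0.0, reduced costs: (9.0, 11.0)
  x^k = (0.0, 0.0), subgradient = b - a^T x = 15.0
  y^{k+1} = 0.0 + 0.1*15.0 = 1.5
Step 2: y^k = 1.5, reduced costs: (1.5, 2.0)
  x^k = (0.0, 0.0), subgradient = b - a^T x = 15.0
  y^{k+1} = 1.5 + 0.1*15.0 = 3.0
Step 3: y^k = 3.0, reduced costs: (-6.0, -7.0)
  x^k = (9.0, 9.0), subgradient = b - a^T x = -84.0
  y^{k+1} = 3.0 + 0.1*-84.0 = -5.4
Dual objective at y_3 = -5.4: reduced costs (36.0, 43.4), box minimizer x = (0.0, 0.0)
g(y_3) = b*y + (c1 - a1*y)*x1 + (c2 - a2*y)*x2 = 15*(-5.4) + 36.0*0.0 + 43.4*0.0 = -81.0 + 0.0 + 0.0 = -81.0


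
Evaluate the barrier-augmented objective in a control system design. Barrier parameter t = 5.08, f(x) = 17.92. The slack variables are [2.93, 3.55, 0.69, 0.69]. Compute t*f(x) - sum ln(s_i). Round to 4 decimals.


Step 1: Compute log-barrier.
ln values: [1.075, 1.2669, -0.3711, -0.3711]
phi = -(1.075 + 1.2669 - 0.3711 - 0.3711) = -1.5998
Step 2: Compute augmented objective.
t*f(x) = 5.08*17.92 = 91.0336
Total = 91.0336 - 1.5998 = 89.4338


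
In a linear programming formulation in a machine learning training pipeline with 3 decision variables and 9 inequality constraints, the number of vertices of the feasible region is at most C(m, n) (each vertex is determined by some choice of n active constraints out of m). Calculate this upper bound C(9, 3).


Each vertex corresponds to some choice of n active constraints out of m, so the number of vertices is at most C(m, n) = m! / (n!(m-n)!).
m = 9, n = 3
Numerator: 9 * 8 * 7
Denominator: 3! = 6
C(9, 3) = 84


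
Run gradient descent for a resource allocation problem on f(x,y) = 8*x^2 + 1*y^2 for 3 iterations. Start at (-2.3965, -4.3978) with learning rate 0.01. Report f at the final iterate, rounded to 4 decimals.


Gradient descent on f(x,y) = 8*x^2 + 1*y^2.
Starting point: (-2.3965, -4.3978), alpha = 0.01
Step 1: grad_x = 2*8*-2.3965 = -38.344, grad_y = 2*1*-4.3978 = -8.7956
  x_1 = -2.3965 - 0.01*-38.344 = -2.0131
  y_1 = -4.3978 - 0.01*-8.7956 = -4.3098
Step 2: grad_x = 2*8*-2.0131 = -32.209, grad_y = 2*1*-4.3098 = -8.6197
  x_2 = -2.0131 - 0.01*-32.209 = -1.691
  y_2 = -4.3098 - 0.01*-8.6197 = -4.2236
Step 3: grad_x = 2*8*-1.691 = -27.0555, grad_y = 2*1*-4.2236 = -8.4473
  x_3 = -1.691 - 0.01*-27.0555 = -1.4204
  y_3 = -4.2236 - 0.01*-8.4473 = -4.1392
f(-1.4204, -4.1392) = 8*(-1.4204)^2 + 1*(-4.1392)^2 = 33.2734


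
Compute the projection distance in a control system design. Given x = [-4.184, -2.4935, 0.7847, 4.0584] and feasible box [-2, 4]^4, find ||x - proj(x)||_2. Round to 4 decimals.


Project each component onto [-2, 4].
clip(-4.184) = -2.0, clip(-2.4935) = -2.0, clip(0.7847) = 0.7847, clip(4.0584) = 4.0
Projection = [-2.0, -2.0, 0.7847, 4.0]
Squared diffs: [4.7699, 0.2435, 0.0, 0.0034]
Distance = sqrt(5.0168) = 2.2398


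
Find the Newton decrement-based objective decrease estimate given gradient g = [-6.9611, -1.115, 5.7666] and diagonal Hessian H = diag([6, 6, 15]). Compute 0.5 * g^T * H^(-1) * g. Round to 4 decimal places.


Step 1: H is diagonal, so H^(-1) * g = [-1.1602, -0.1858, 0.3844].
Step 2: g^T H^(-1) g = sum_i g_i^2 / H_ii
  = (-6.9611)^2/6 + (-1.115)^2/6 + (5.7666)^2/15
  = 8.0762 + 0.2072 + 2.2169 = 10.5003
Step 3: Objective decrease = 0.5 * g^T H^(-1) g = 5.2501


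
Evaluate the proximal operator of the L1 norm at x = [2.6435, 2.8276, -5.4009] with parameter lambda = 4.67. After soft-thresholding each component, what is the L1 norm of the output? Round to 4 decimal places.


Soft-thresholding with lambda = 4.67:
prox(2.6435) = sign(2.6435)*max(|2.6435| - 4.67, 0) = 0.0
prox(2.8276) = sign(2.8276)*max(|2.8276| - 4.67, 0) = 0.0
prox(-5.4009) = sign(-5.4009)*max(|-5.4009| - 4.67, 0) = -0.7309
prox(x) = [0.0, 0.0, -0.7309]
||prox(x)||_1 = 0.0 + 0.0 + 0.7309 = 0.7309


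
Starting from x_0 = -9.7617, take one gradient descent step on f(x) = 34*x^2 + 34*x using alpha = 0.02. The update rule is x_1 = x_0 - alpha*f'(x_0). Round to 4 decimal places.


We compute the gradient at x_0 and apply the update.
f'(x) = 68*x + 34
f'(-9.7617) = 68*-9.7617 + 34 = -629.7956
x_1 = -9.7617 - 0.02*-629.7956 = 2.8342


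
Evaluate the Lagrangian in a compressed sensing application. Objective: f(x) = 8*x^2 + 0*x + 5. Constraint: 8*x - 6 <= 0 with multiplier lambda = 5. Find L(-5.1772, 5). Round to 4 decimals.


Step 1: Evaluate f(x).
f(-5.1772) = 8*(-5.1772)^2 + 0*(-5.1772) + 5 = 219.4272
Step 2: Evaluate g(x).
g(-5.1772) = 8*-5.1772 - 6 = -47.4176
Step 3: Compute Lagrangian.
L = 219.4272 + 5*-47.4176 = -17.6608


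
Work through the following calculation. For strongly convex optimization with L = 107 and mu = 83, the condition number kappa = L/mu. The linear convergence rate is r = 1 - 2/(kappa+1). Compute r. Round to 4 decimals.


Step 1: Compute the condition number.
kappa = L/mu = 107/83 = 1.2892
Step 2: Compute the convergence rate.
r = 1 - 2/(kappa + 1) = 1 - 2*mu/(L + mu) = (L - mu)/(L + mu) = 24/190 = 0.1263


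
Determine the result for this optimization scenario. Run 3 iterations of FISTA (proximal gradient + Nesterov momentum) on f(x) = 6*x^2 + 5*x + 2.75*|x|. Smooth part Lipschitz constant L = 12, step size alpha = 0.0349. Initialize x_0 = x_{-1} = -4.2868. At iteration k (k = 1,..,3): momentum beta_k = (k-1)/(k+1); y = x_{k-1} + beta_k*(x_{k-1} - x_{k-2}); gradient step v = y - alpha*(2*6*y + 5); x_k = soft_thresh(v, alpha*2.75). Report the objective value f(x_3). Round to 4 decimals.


FISTA on f(x) = 6*x^2 + 5*x + 2.75*|x|
L = 12, alpha = 0.0349
Iteration 1: beta = 0.0, y = -4.2868 + 0.0*(-4.2868 + 4.2868) = -4.2868
  grad(y) = -46.4416, v = y - alpha*grad = -2.666
  prox(v) = soft_thresh(-2.666, 0.096) = -2.57
Iteration 2: beta = 0.3333, y = -2.57 + 0.3333*(-2.57 + 4.2868) = -1.9978
  grad(y) = -18.973, v = y - alpha*grad = -1.3356
  prox(v) = soft_thresh(-1.3356, 0.096) = -1.2396
Iteration 3: beta = 0.5, y = -1.2396 + 0.5*(-1.2396 + 2.57) = -0.5744
  grad(y) = -1.893, v = y - alpha*grad = -0.5084
  prox(v) = soft_thresh(-0.5084, 0.096) = -0.4124
f(x_3) = 6*(-0.4124)^2 + 5*(-0.4124) + 2.75*|-0.4124| = 0.0925


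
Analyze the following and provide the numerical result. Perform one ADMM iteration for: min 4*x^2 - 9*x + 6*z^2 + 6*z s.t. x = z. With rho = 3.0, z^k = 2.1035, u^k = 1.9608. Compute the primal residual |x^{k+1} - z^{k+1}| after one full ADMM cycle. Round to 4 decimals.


ADMM iteration with rho = 3.0, z^k = 2.1035, u^k = 1.9608
Step 1: x-update.
Minimize 4*x^2 - 9*x + (3.0/2)*(x - 2.1035 + 1.9608)^2
FOC: (2*4 + 3.0)*x = 9 + 3.0*(2.1035 - 1.9608)
x^{k+1} = 0.8571
Step 2: z-update.
Minimize 6*z^2 + 6*z + (3.0/2)*(0.8571 - z + 1.9608)^2
FOC: (2*6 + 3.0)*z = -6 + 3.0*(0.8571 + 1.9608)
z^{k+1} = 0.1636
Step 3: u-update.
u^{k+1} = 1.9608 + 0.8571 - 0.1636 = 2.6543
Step 4: Primal residual = |0.8571 - 0.1636| = 0.6935


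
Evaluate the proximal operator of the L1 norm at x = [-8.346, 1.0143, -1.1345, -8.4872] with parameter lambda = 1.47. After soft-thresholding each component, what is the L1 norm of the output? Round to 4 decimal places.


Soft-thresholding with lambda = 1.47:
prox(-8.346) = sign(-8.346)*max(|-8.346| - 1.47, 0) = -6.876
prox(1.0143) = sign(1.0143)*max(|1.0143| - 1.47, 0) = 0.0
prox(-1.1345) = sign(-1.1345)*max(|-1.1345| - 1.47, 0) = 0.0
prox(-8.4872) = sign(-8.4872)*max(|-8.4872| - 1.47, 0) = -7.0172
prox(x) = [-6.876, 0.0, 0.0, -7.0172]
||prox(x)||_1 = 6.876 + 0.0 + 0.0 + 7.0172 = 13.8932


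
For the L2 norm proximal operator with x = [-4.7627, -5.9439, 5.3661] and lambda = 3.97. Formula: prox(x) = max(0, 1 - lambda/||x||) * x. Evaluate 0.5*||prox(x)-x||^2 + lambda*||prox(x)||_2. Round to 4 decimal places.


Step 1: Compute ||x||.
||x|| = 9.3171
Step 2: Compute scaling factor.
scale = max(0, 1 - 3.97/9.3171) = 0.5739
Step 3: prox(x) = [-2.7333, -3.4112, 3.0796]
||prox(x)|| = 5.3471
Step 4: Proximal objective.
0.5*||prox-x||^2 = 7.8805
lambda*||prox|| = 21.228
Total = 29.1084


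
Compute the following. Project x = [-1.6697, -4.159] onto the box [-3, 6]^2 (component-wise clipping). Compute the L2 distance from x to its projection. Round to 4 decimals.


Project each component onto [-3, 6].
clip(-1.6697) = -1.6697, clip(-4.159) = -3.0
Projection = [-1.6697, -3.0]
Squared diffs: [0.0, 1.3433]
Distance = sqrt(1.3433) = 1.159


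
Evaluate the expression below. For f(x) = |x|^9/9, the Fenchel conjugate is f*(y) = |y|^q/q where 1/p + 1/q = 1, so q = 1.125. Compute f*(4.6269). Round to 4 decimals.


The conjugate exponent q satisfies 1/p + 1/q = 1.
p = 9, so q = 9/(9 - 1) = 1.125
|y|^q = 4.6269^1.125 = 5.6034
f*(4.6269) = 5.6034 / 1.125 = 4.9808


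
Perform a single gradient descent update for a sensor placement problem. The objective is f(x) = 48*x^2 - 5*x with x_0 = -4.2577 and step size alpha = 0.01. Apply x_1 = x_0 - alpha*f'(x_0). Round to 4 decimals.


We compute the gradient at x_0 and apply the update.
f'(x) = 96*x - 5
f'(-4.2577) = 96*-4.2577 - 5 = -413.7392
x_1 = -4.2577 - 0.01*-413.7392 = -0.1203


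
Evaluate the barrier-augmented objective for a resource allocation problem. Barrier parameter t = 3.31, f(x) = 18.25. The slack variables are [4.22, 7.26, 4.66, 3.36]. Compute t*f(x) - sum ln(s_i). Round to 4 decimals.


Step 1: Compute log-barrier.
ln values: [1.4398, 1.9824, 1.539, 1.2119]
phi = -(1.4398 + 1.9824 + 1.539 + 1.2119) = -6.1732
Step 2: Compute augmented objective.
t*f(x) = 3.31*18.25 = 60.4075
Total = 60.4075 - 6.1732 = 54.2343


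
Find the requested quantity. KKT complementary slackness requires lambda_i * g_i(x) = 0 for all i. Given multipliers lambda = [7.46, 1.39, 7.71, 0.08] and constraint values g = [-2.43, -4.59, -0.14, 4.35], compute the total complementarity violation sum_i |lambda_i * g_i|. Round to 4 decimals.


KKT complementary slackness check:
lambda_1 * g_1 = 7.46 * -2.43 = -18.1278
lambda_2 * g_2 = 1.39 * -4.59 = -6.3801
lambda_3 * g_3 = 7.71 * -0.14 = -1.0794
lambda_4 * g_4 = 0.08 * 4.35 = 0.348
Total violation = 18.1278 + 6.3801 + 1.0794 + 0.348 = 25.9353


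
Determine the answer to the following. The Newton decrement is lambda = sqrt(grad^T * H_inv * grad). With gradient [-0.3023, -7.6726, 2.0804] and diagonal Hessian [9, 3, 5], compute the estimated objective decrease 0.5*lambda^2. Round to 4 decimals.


Step 1: H is diagonal, so H^(-1) * g = [-0.0336, -2.5575, 0.4161].
Step 2: g^T H^(-1) g = sum_i g_i^2 / H_ii
  = (-0.3023)^2/9 + (-7.6726)^2/3 + (2.0804)^2/5
  = 0.0102 + 19.6229 + 0.8656 = 20.4987
Step 3: Objective decrease = 0.5 * g^T H^(-1) g = 10.2493


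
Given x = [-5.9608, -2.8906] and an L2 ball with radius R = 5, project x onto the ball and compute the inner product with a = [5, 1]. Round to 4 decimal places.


Step 1: Compute ||x|| (intermediates to 6 decimals).
||x|| = sqrt((-5.9608)^2 + (-2.8906)^2) = 6.624704
Step 2: Project.
Since ||x|| > R, scale = R/||x|| = 5/6.624704 = 0.754751, proj(x) = scale * x
proj(x) = [-4.49892, -2.181683]
Step 3: Dot product.
a^T * proj(x) = 5*(-4.49892) + 1*(-2.181683) = -24.6763


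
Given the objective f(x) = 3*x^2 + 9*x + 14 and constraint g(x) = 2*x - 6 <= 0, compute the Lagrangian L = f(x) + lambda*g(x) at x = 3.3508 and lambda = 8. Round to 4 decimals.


Step 1: Evaluate f(x).
f(3.3508) = 3*3.3508^2 + 9*3.3508 + 14 = 77.8408
Step 2: Evaluate g(x).
g(3.3508) = 2*3.3508 - 6 = 0.7016
Step 3: Compute Lagrangian.
L = 77.8408 + 8*0.7016 = 83.4536


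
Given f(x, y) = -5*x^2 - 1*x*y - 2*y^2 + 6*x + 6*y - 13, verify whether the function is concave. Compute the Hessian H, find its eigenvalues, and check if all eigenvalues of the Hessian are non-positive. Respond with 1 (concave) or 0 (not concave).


The Hessian of f(x,y) = -5*x^2 - 1*x*y - 2*y^2 + 6*x + 6*y - 13 is:
H = [[-10, -1], [-1, -4]]
Trace = -10 - 4 = -14
Determinant = -10*-4 - (-1)^2 = 39
Discriminant = (-14)^2 - 4*39 = 40.0
Eigenvalues: lambda_1 = -10.1623, lambda_2 = -3.8377
The function is concave.

1


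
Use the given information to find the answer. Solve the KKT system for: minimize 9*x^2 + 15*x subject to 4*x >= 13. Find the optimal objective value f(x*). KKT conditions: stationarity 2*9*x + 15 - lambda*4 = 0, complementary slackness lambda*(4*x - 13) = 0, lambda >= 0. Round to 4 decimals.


Step 1: Try lambda = 0 (constraint inactive).
x_unc = -15/(2*9) = -0.8333
Check: 4*-0.8333 = -3.3332 < 13 -- violated!
Step 2: Constraint must be active: 4*x = 13
x* = 13/4 = 3.25
lambda = (2*9*3.25 + 15)/4 = 18.375
Step 3: Compute optimal value.
f(x*) = 9*3.25^2 + 15*3.25 = 143.8125


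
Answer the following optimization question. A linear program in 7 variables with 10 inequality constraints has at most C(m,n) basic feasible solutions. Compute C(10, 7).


Each vertex corresponds to some choice of n active constraints out of m, so the number of vertices is at most C(m, n) = m! / (n!(m-n)!).
m = 10, n = 7
Numerator: 10 * 9 * 8 * 7 * 6 * 5 * 4
Denominator: 7! = 5040
C(10, 7) = 120


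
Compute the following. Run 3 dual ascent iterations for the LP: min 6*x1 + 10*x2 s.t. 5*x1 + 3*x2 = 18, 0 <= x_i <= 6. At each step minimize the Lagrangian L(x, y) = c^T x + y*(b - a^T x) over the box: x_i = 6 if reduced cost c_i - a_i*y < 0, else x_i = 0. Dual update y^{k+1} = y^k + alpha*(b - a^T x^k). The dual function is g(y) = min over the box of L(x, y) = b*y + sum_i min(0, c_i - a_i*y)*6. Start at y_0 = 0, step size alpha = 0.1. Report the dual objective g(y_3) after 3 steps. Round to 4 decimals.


Dual ascent for LP: min 6*x1 + 10*x2, 5*x1 + 3*x2 = 18, 0 <= x_i <= 6
Step 1: y^k = 0.0, reduced costs: (6.0, 10.0)
  x^k = (0.0, 0.0), subgradient = b - a^T x = 18.0
  y^{k+1} = 0.0 + 0.1*18.0 = 1.8
Step 2: y^k = 1.8, reduced costs: (-3.0, 4.6)
  x^k = (6.0, 0.0), subgradient = b - a^T x = -12.0
  y^{k+1} = 1.8 + 0.1*-12.0 = 0.6
Step 3: y^k = 0.6, reduced costs: (3.0, 8.2)
  x^k = (0.0, 0.0), subgradient = b - a^T x = 18.0
  y^{k+1} = 0.6 + 0.1*18.0 = 2.4
Dual objective at y_3 = 2.4: reduced costs (-6.0, 2.8), box minimizer x = (6.0, 0.0)
g(y_3) = b*y + (c1 - a1*y)*x1 + (c2 - a2*y)*x2 = 18*2.4 + (-6.0)*6.0 + 2.8*0.0 = 43.2 - 36.0 + 0.0 = 7.2


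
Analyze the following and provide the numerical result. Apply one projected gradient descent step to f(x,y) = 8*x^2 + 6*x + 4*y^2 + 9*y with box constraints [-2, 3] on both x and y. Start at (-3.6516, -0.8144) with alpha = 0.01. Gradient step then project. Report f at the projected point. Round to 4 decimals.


Step 1: Compute gradient at (-3.6516, -0.8144).
grad_x = 2*8*-3.6516 + 6 = -52.4256
grad_y = 2*4*-0.8144 + 9 = 2.4848
Step 2: Gradient step.
x_raw = -3.6516 - 0.01*-52.4256 = -3.1273
y_raw = -0.8144 - 0.01*2.4848 = -0.8392
Step 3: Project onto [-2, 3].
x_proj = clip(-3.1273) = -2.0
y_proj = clip(-0.8392) = -0.8392
Step 4: Evaluate f.
f(-2.0, -0.8392) = 15.2641


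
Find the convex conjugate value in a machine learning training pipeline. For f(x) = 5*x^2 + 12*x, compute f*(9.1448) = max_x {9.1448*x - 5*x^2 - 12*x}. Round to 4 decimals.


f*(y) = sup_x {y*x - a*x^2 - b*x} = sup_x {(y-b)*x - a*x^2}
FOC: (y - b) - 2a*x = 0 => x* = (y - b)/(2a)
x* = (9.1448 - 12)/(2*5) = -0.2855
f*(9.1448) = (y-b)^2/(4a) = (9.1448 - 12)^2/(4*5)
= 8.1522/20 = 0.4076


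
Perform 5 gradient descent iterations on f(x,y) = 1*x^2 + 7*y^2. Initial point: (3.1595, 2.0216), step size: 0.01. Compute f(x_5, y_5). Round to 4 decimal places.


Gradient descent on f(x,y) = 1*x^2 + 7*y^2.
Starting point: (3.1595, 2.0216), alpha = 0.01
Step 1: grad_x = 2*1*3.1595 = 6.319, grad_y = 2*7*2.0216 = 28.3024
  x_1 = 3.1595 - 0.01*6.319 = 3.0963
  y_1 = 2.0216 - 0.01*28.3024 = 1.7386
Step 2: grad_x = 2*1*3.0963 = 6.1926, grad_y = 2*7*1.7386 = 24.3401
  x_2 = 3.0963 - 0.01*6.1926 = 3.0344
  y_2 = 1.7386 - 0.01*24.3401 = 1.4952
Step 3: grad_x = 2*1*3.0344 = 6.0688, grad_y = 2*7*1.4952 = 20.9325
  x_3 = 3.0344 - 0.01*6.0688 = 2.9737
  y_3 = 1.4952 - 0.01*20.9325 = 1.2859
Step 4: grad_x = 2*1*2.9737 = 5.9474, grad_y = 2*7*1.2859 = 18.0019
  x_4 = 2.9737 - 0.01*5.9474 = 2.9142
  y_4 = 1.2859 - 0.01*18.0019 = 1.1058
Step 5: grad_x = 2*1*2.9142 = 5.8284, grad_y = 2*7*1.1058 = 15.4816
  x_5 = 2.9142 - 0.01*5.8284 = 2.8559
  y_5 = 1.1058 - 0.01*15.4816 = 0.951
f(2.8559, 0.951) = 1*2.8559^2 + 7*0.951^2 = 14.4874


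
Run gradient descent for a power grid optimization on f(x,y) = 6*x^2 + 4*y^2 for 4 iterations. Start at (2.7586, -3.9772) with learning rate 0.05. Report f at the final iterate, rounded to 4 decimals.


Gradient descent on f(x,y) = 6*x^2 + 4*y^2.
Starting point: (2.7586, -3.9772), alpha = 0.05
Step 1: grad_x = 2*6*2.7586 = 33.1032, grad_y = 2*4*-3.9772 = -31.8176
  x_1 = 2.7586 - 0.05*33.1032 = 1.1034
  y_1 = -3.9772 - 0.05*-31.8176 = -2.3863
Step 2: grad_x = 2*6*1.1034 = 13.2413, grad_y = 2*4*-2.3863 = -19.0906
  x_2 = 1.1034 - 0.05*13.2413 = 0.4414
  y_2 = -2.3863 - 0.05*-19.0906 = -1.4318
Step 3: grad_x = 2*6*0.4414 = 5.2965, grad_y = 2*4*-1.4318 = -11.4543
  x_3 = 0.4414 - 0.05*5.2965 = 0.1766
  y_3 = -1.4318 - 0.05*-11.4543 = -0.8591
Step 4: grad_x = 2*6*0.1766 = 2.1186, grad_y = 2*4*-0.8591 = -6.8726
  x_4 = 0.1766 - 0.05*2.1186 = 0.0706
  y_4 = -0.8591 - 0.05*-6.8726 = -0.5154
f(0.0706, -0.5154) = 6*0.0706^2 + 4*(-0.5154)^2 = 1.0927


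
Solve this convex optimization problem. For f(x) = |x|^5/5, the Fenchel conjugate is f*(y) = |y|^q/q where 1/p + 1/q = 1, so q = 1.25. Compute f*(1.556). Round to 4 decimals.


The conjugate exponent q satisfies 1/p + 1/q = 1.
p = 5, so q = 5/(5 - 1) = 1.25
|y|^q = 1.556^1.25 = 1.7378
f*(1.556) = 1.7378 / 1.25 = 1.3903


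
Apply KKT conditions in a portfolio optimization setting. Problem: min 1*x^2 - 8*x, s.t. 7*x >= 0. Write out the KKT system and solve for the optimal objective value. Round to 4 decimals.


Step 1: Try lambda = 0 (constraint inactive).
Stationarity: 2*1*x - 8 = 0
x* = 8/(2*1) = 4.0
Check constraint: 7*4.0 = 28.0 >= 0 -- satisfied.
Step 2: Compute optimal value.
f(x*) = 1*4.0^2 - 8*4.0 = -16.0


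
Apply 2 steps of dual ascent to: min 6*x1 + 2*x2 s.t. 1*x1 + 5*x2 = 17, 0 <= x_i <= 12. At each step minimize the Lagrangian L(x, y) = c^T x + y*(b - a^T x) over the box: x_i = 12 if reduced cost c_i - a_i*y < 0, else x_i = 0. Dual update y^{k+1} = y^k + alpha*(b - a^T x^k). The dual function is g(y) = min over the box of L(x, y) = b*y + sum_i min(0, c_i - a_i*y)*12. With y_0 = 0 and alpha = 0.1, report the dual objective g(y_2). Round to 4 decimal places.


Dual ascent for LP: min 6*x1 + 2*x2, 1*x1 + 5*x2 = 17, 0 <= x_i <= 12
Step 1: y^k = 0.0, reduced costs: (6.0, 2.0)
  x^k = (0.0, 0.0), subgradient = b - a^T x = 17.0
  y^{k+1} = 0.0 + 0.1*17.0 = 1.7
Step 2: y^k = 1.7, reduced costs: (4.3, -6.5)
  x^k = (0.0, 12.0), subgradient = b - a^T x = -43.0
  y^{k+1} = 1.7 + 0.1*-43.0 = -2.6
Dual objective at y_2 = -2.6: reduced costs (8.6, 15.0), box minimizer x = (0.0, 0.0)
g(y_2) = b*y + (c1 - a1*y)*x1 + (c2 - a2*y)*x2 = 17*(-2.6) + 8.6*0.0 + 15.0*0.0 = -44.2 + 0.0 + 0.0 = -44.2


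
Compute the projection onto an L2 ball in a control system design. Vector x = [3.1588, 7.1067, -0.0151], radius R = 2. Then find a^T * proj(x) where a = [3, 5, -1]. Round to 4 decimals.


Step 1: Compute ||x|| (intermediates to 6 decimals).
||x|| = sqrt(3.1588^2 + 7.1067^2 + (-0.0151)^2) = 7.777109
Step 2: Project.
Since ||x|| > R, scale = R/||x|| = 2/7.777109 = 0.257165, proj(x) = scale * x
proj(x) = [0.812333, 1.827595, -0.003883]
Step 3: Dot product.
a^T * proj(x) = 3*0.812333 + 5*1.827595 - 1*(-0.003883) = 11.5789


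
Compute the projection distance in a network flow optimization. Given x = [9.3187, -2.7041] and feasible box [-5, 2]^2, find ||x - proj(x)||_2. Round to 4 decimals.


Project each component onto [-5, 2].
clip(9.3187) = 2.0, clip(-2.7041) = -2.7041
Projection = [2.0, -2.7041]
Squared diffs: [53.5634, 0.0]
Distance = sqrt(53.5634) = 7.3187


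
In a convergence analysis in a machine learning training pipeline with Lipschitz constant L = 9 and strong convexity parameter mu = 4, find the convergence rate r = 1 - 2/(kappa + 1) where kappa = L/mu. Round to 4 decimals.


Step 1: Compute the condition number.
kappa = L/mu = 9/4 = 2.25
Step 2: Compute the convergence rate.
r = 1 - 2/(kappa + 1) = 1 - 2*mu/(L + mu) = (L - mu)/(L + mu) = 5/13 = 0.3846


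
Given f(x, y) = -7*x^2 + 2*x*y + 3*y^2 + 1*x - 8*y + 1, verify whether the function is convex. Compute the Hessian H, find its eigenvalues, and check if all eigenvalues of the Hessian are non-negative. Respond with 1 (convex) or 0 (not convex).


The Hessian of f(x,y) = -7*x^2 + 2*x*y + 3*y^2 + 1*x - 8*y + 1 is:
H = [[-14, 2], [2, 6]]
Trace = -14 + 6 = -8
Determinant = -14*6 - (2)^2 = -88
Discriminant = (-8)^2 - 4*-88 = 416.0
Eigenvalues: lambda_1 = -14.198, lambda_2 = 6.198
The function is not convex.

0


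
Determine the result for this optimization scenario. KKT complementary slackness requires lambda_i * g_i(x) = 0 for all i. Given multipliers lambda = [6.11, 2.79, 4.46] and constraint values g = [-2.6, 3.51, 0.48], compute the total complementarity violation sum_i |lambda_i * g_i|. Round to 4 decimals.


KKT complementary slackness check:
lambda_1 * g_1 = 6.11 * -2.6 = -15.886
lambda_2 * g_2 = 2.79 * 3.51 = 9.7929
lambda_3 * g_3 = 4.46 * 0.48 = 2.1408
Total violation = 15.886 + 9.7929 + 2.1408 = 27.8197


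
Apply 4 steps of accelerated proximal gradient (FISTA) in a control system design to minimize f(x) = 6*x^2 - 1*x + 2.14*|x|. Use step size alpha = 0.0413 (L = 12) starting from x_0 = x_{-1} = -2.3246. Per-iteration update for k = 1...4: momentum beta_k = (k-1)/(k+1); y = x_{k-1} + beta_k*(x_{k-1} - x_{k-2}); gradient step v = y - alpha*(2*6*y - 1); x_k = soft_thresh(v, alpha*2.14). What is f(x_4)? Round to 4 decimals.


FISTA on f(x) = 6*x^2 - 1*x + 2.14*|x|
L = 12, alpha = 0.0413
Iteration 1: beta = 0.0, y = -2.3246 + 0.0*(-2.3246 + 2.3246) = -2.3246
  grad(y) = -28.8952, v = y - alpha*grad = -1.1312
  prox(v) = soft_thresh(-1.1312, 0.0884) = -1.0428
Iteration 2: beta = 0.3333, y = -1.0428 + 0.3333*(-1.0428 + 2.3246) = -0.6156
  grad(y) = -8.3871, v = y - alpha*grad = -0.2692
  prox(v) = soft_thresh(-0.2692, 0.0884) = -0.1808
Iteration 3: beta = 0.5, y = -0.1808 + 0.5*(-0.1808 + 1.0428) = 0.2502
  grad(y) = 2.0022, v = y - alpha*grad = 0.1675
  prox(v) = soft_thresh(0.1675, 0.0884) = 0.0791
Iteration 4: beta = 0.6, y = 0.0791 + 0.6*(0.0791 + 0.1808) = 0.2351
  grad(y) = 1.8209, v = y - alpha*grad = 0.1599
  prox(v) = soft_thresh(0.1599, 0.0884) = 0.0715
f(x_4) = 6*0.0715^2 - 1*0.0715 + 2.14*|0.0715| = 0.1122


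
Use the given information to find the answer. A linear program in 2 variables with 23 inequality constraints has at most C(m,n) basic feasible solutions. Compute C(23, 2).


Each vertex corresponds to some choice of n active constraints out of m, so the number of vertices is at most C(m, n) = m! / (n!(m-n)!).
m = 23, n = 2
Numerator: 23 * 22
Denominator: 2! = 2
C(23, 2) = 253


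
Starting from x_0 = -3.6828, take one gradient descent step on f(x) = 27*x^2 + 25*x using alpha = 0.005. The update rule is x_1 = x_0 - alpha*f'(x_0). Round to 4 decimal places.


We compute the gradient at x_0 and apply the update.
f'(x) = 54*x + 25
f'(-3.6828) = 54*-3.6828 + 25 = -173.8712
x_1 = -3.6828 - 0.005*-173.8712 = -2.8134


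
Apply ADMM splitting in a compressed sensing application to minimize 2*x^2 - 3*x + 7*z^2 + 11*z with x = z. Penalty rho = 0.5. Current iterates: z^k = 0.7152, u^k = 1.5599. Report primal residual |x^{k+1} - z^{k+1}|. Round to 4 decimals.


ADMM iteration with rho = 0.5, z^k = 0.7152, u^k = 1.5599
Step 1: x-update.
Minimize 2*x^2 - 3*x + (0.5/2)*(x - 0.7152 + 1.5599)^2
FOC: (2*2 + 0.5)*x = 3 + 0.5*(0.7152 - 1.5599)
x^{k+1} = 0.5728
Step 2: z-update.
Minimize 7*z^2 + 11*z + (0.5/2)*(0.5728 - z + 1.5599)^2
FOC: (2*7 + 0.5)*z = -11 + 0.5*(0.5728 + 1.5599)
z^{k+1} = -0.6851
Step 3: u-update.
u^{k+1} = 1.5599 + 0.5728 + 0.6851 = 2.8178
Step 4: Primal residual = |0.5728 + 0.6851| = 1.2579


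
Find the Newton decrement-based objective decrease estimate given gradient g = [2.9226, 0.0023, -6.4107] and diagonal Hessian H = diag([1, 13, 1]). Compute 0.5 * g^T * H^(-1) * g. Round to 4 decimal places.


Step 1: H is diagonal, so H^(-1) * g = [2.9226, 0.0002, -6.4107].
Step 2: g^T H^(-1) g = sum_i g_i^2 / H_ii
  = (2.9226)^2/1 + (0.0023)^2/13 + (-6.4107)^2/1
  = 8.5416 + 0.0 + 41.0971 = 49.6387
Step 3: Objective decrease = 0.5 * g^T H^(-1) g = 24.8193


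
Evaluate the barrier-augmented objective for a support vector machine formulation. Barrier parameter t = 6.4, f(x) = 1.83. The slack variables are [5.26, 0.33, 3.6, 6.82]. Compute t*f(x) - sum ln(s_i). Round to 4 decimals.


Step 1: Compute log-barrier.
ln values: [1.6601, -1.1087, 1.2809, 1.9199]
phi = -(1.6601 - 1.1087 + 1.2809 + 1.9199) = -3.7523
Step 2: Compute augmented objective.
t*f(x) = 6.4*1.83 = 11.712
Total = 11.712 - 3.7523 = 7.9597


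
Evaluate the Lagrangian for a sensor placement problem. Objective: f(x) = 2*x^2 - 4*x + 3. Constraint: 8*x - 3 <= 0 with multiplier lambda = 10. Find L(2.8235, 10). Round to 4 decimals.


Step 1: Evaluate f(x).
f(2.8235) = 2*2.8235^2 - 4*2.8235 + 3 = 7.6503
Step 2: Evaluate g(x).
g(2.8235) = 8*2.8235 - 3 = 19.588
Step 3: Compute Lagrangian.
L = 7.6503 + 10*19.588 = 203.5303


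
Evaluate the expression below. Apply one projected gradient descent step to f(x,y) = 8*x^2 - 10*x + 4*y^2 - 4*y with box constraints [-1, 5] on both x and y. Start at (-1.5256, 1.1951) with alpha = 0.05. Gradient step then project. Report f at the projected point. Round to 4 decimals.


Step 1: Compute gradient at (-1.5256, 1.1951).
grad_x = 2*8*-1.5256 - 10 = -34.4096
grad_y = 2*4*1.1951 - 4 = 5.5608
Step 2: Gradient step.
x_raw = -1.5256 - 0.05*-34.4096 = 0.1949
y_raw = 1.1951 - 0.05*5.5608 = 0.9171
Step 3: Project onto [-1, 5].
x_proj = clip(0.1949) = 0.1949
y_proj = clip(0.9171) = 0.9171
Step 4: Evaluate f.
f(0.1949, 0.9171) = -1.9492


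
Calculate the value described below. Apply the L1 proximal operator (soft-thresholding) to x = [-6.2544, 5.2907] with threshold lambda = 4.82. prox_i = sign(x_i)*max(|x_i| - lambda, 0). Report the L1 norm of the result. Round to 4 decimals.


Soft-thresholding with lambda = 4.82:
prox(-6.2544) = sign(-6.2544)*max(|-6.2544| - 4.82, 0) = -1.4344
prox(5.2907) = sign(5.2907)*max(|5.2907| - 4.82, 0) = 0.4707
prox(x) = [-1.4344, 0.4707]
||prox(x)||_1 = 1.4344 + 0.4707 = 1.9051


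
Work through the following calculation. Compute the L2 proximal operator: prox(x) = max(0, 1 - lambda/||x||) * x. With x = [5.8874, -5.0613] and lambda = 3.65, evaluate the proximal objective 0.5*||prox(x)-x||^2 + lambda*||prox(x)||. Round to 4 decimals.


Step 1: Compute ||x||.
||x|| = 7.7639
Step 2: Compute scaling factor.
scale = max(0, 1 - 3.65/7.7639) = 0.5299
Step 3: prox(x) = [3.1196, -2.6819]
||prox(x)|| = 4.1139
Step 4: Proximal objective.
0.5*||prox-x||^2 = 6.6613
lambda*||prox|| = 15.0157
Total = 21.677


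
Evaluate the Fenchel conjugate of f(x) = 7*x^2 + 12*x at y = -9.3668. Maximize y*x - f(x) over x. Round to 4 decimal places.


f*(y) = sup_x {y*x - a*x^2 - b*x} = sup_x {(y-b)*x - a*x^2}
FOC: (y - b) - 2a*x = 0 => x* = (y - b)/(2a)
x* = (-9.3668 - 12)/(2*7) = -1.5262
f*(-9.3668) = (y-b)^2/(4a) = (-9.3668 - 12)^2/(4*7)
= 456.5401/28 = 16.305


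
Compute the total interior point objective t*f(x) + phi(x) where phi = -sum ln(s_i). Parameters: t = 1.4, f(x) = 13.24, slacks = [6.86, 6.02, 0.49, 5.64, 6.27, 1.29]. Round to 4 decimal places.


Step 1: Compute log-barrier.
ln values: [1.9257, 1.7951, -0.7133, 1.7299, 1.8358, 0.2546]
phi = -(1.9257 + 1.7951 - 0.7133 + 1.7299 + 1.8358 + 0.2546) = -6.8277
Step 2: Compute augmented objective.
t*f(x) = 1.4*13.24 = 18.536
Total = 18.536 - 6.8277 = 11.7083


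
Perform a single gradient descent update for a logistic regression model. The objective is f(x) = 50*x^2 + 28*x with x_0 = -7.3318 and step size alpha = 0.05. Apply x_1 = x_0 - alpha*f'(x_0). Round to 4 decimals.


We compute the gradient at x_0 and apply the update.
f'(x) = 100*x + 28
f'(-7.3318) = 100*-7.3318 + 28 = -705.18
x_1 = -7.3318 - 0.05*-705.18 = 27.9272


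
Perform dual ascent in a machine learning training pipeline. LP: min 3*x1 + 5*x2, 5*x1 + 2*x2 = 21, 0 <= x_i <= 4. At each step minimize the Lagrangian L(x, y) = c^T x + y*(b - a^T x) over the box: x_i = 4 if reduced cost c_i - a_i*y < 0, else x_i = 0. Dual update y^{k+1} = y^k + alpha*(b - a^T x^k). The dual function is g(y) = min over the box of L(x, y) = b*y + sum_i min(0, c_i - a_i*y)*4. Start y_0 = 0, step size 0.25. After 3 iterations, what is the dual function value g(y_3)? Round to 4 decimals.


Dual ascent for LP: min 3*x1 + 5*x2, 5*x1 + 2*x2 = 21, 0 <= x_i <= 4
Step 1: y^k = 0.0, reduced costs: (3.0, 5.0)
  x^k = (0.0, 0.0), subgradient = b - a^T x = 21.0
  y^{k+1} = 0.0 + 0.25*21.0 = 5.25
Step 2: y^k = 5.25, reduced costs: (-23.25, -5.5)
  x^k = (4.0, 4.0), subgradient = b - a^T x = -7.0
  y^{k+1} = 5.25 + 0.25*-7.0 = 3.5
Step 3: y^k = 3.5, reduced costs: (-14.5, -2.0)
  x^k = (4.0, 4.0), subgradient = b - a^T x = -7.0
  y^{k+1} = 3.5 + 0.25*-7.0 = 1.75
Dual objective at y_3 = 1.75: reduced costs (-5.75, 1.5), box minimizer x = (4.0, 0.0)
g(y_3) = b*y + (c1 - a1*y)*x1 + (c2 - a2*y)*x2 = 21*1.75 + (-5.75)*4.0 + 1.5*0.0 = 36.75 - 23.0 + 0.0 = 13.75


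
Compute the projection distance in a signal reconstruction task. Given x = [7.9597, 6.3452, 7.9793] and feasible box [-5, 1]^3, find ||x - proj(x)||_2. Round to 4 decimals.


Project each component onto [-5, 1].
clip(7.9597) = 1.0, clip(6.3452) = 1.0, clip(7.9793) = 1.0
Projection = [1.0, 1.0, 1.0]
Squared diffs: [48.4374, 28.5712, 48.7106]
Distance = sqrt(125.7192) = 11.2125


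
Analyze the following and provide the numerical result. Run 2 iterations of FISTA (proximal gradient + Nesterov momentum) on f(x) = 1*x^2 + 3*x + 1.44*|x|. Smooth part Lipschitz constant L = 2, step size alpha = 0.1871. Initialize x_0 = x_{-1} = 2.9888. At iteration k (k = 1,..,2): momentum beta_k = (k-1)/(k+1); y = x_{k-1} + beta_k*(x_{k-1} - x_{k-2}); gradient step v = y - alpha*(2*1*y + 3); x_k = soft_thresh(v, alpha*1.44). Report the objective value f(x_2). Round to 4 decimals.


FISTA on f(x) = 1*x^2 + 3*x + 1.44*|x|
L = 2, alpha = 0.1871
Iteration 1: beta = 0.0, y = 2.9888 + 0.0*(2.9888 - 2.9888) = 2.9888
  grad(y) = 8.9776, v = y - alpha*grad = 1.3091
  prox(v) = soft_thresh(1.3091, 0.2694) = 1.0397
Iteration 2: beta = 0.3333, y = 1.0397 + 0.3333*(1.0397 - 2.9888) = 0.39
  grad(y) = 3.7799, v = y - alpha*grad = -0.3173
  prox(v) = soft_thresh(-0.3173, 0.2694) = -0.0478
f(x_2) = 1*(-0.0478)^2 + 3*(-0.0478) + 1.44*|-0.0478| = -0.0723


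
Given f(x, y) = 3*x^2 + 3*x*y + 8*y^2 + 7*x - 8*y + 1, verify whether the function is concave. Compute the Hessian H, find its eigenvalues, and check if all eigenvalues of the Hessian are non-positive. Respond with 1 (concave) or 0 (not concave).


The Hessian of f(x,y) = 3*x^2 + 3*x*y + 8*y^2 + 7*x - 8*y + 1 is:
H = [[6, 3], [3, 16]]
Trace = 6 + 16 = 22
Determinant = 6*16 - (3)^2 = 87
Discriminant = (22)^2 - 4*87 = 136.0
Eigenvalues: lambda_1 = 5.169, lambda_2 = 16.831
The function is not concave.

0


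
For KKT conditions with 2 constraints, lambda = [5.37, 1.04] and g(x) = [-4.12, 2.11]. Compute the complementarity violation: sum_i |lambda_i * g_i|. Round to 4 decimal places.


KKT complementary slackness check:
lambda_1 * g_1 = 5.37 * -4.12 = -22.1244
lambda_2 * g_2 = 1.04 * 2.11 = 2.1944
Total violation = 22.1244 + 2.1944 = 24.3188


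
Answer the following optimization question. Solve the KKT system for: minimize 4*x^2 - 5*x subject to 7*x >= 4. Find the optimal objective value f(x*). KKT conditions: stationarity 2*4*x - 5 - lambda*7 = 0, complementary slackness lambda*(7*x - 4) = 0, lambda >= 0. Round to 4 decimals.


Step 1: Try lambda = 0 (constraint inactive).
Stationarity: 2*4*x - 5 = 0
x* = 5/(2*4) = 0.625
Check constraint: 7*0.625 = 4.375 >= 4 -- satisfied.
Step 2: Compute optimal value.
f(x*) = 4*0.625^2 - 5*0.625 = -1.5625


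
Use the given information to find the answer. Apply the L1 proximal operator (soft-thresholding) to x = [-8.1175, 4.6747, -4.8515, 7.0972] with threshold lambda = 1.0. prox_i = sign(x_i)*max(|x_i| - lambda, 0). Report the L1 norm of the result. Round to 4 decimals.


Soft-thresholding with lambda = 1.0:
prox(-8.1175) = sign(-8.1175)*max(|-8.1175| - 1.0, 0) = -7.1175
prox(4.6747) = sign(4.6747)*max(|4.6747| - 1.0, 0) = 3.6747
prox(-4.8515) = sign(-4.8515)*max(|-4.8515| - 1.0, 0) = -3.8515
prox(7.0972) = sign(7.0972)*max(|7.0972| - 1.0, 0) = 6.0972
prox(x) = [-7.1175, 3.6747, -3.8515, 6.0972]
||prox(x)||_1 = 7.1175 + 3.6747 + 3.8515 + 6.0972 = 20.7409


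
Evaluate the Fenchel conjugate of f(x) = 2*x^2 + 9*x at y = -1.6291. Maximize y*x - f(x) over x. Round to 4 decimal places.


f*(y) = sup_x {y*x - a*x^2 - b*x} = sup_x {(y-b)*x - a*x^2}
FOC: (y - b) - 2a*x = 0 => x* = (y - b)/(2a)
x* = (-1.6291 - 9)/(2*2) = -2.6573
f*(-1.6291) = (y-b)^2/(4a) = (-1.6291 - 9)^2/(4*2)
= 112.9778/8 = 14.1222


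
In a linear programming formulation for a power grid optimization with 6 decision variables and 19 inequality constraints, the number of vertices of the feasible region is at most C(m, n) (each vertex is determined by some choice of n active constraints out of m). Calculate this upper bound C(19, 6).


Each vertex corresponds to some choice of n active constraints out of m, so the number of vertices is at most C(m, n) = m! / (n!(m-n)!).
m = 19, n = 6
Numerator: 19 * 18 * 17 * 16 * 15 * 14
Denominator: 6! = 720
C(19, 6) = 27132


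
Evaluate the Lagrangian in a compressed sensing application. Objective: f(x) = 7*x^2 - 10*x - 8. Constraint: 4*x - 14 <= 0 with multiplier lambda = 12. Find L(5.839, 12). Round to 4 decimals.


Step 1: Evaluate f(x).
f(5.839) = 7*5.839^2 - 10*5.839 - 8 = 172.2674
Step 2: Evaluate g(x).
g(5.839) = 4*5.839 - 14 = 9.356
Step 3: Compute Lagrangian.
L = 172.2674 + 12*9.356 = 284.5394


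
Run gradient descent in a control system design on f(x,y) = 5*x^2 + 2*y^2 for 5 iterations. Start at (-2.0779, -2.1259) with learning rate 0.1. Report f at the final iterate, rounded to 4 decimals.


Gradient descent on f(x,y) = 5*x^2 + 2*y^2.
Starting point: (-2.0779, -2.1259), alpha = 0.1
Step 1: grad_x = 2*5*-2.0779 = -20.779, grad_y = 2*2*-2.1259 = -8.5036
  x_1 = -2.0779 - 0.1*-20.779 = 0.0
  y_1 = -2.1259 - 0.1*-8.5036 = -1.2755
Step 2: grad_x = 2*5*0.0 = 0.0, grad_y = 2*2*-1.2755 = -5.1022
  x_2 = 0.0 - 0.1*0.0 = 0.0
  y_2 = -1.2755 - 0.1*-5.1022 = -0.7653
Step 3: grad_x = 2*5*0.0 = 0.0, grad_y = 2*2*-0.7653 = -3.0613
  x_3 = 0.0 - 0.1*0.0 = 0.0
  y_3 = -0.7653 - 0.1*-3.0613 = -0.4592
Step 4: grad_x = 2*5*0.0 = 0.0, grad_y = 2*2*-0.4592 = -1.8368
  x_4 = 0.0 - 0.1*0.0 = 0.0
  y_4 = -0.4592 - 0.1*-1.8368 = -0.2755
Step 5: grad_x = 2*5*0.0 = 0.0, grad_y = 2*2*-0.2755 = -1.1021
  x_5 = 0.0 - 0.1*0.0 = 0.0
  y_5 = -0.2755 - 0.1*-1.1021 = -0.1653
f(0.0, -0.1653) = 5*0.0^2 + 2*(-0.1653)^2 = 0.0547


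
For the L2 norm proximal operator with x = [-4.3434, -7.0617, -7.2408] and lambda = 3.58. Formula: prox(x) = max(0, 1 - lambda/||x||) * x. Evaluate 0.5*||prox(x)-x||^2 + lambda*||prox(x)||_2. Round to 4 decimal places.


Step 1: Compute ||x||.
||x|| = 11.0074
Step 2: Compute scaling factor.
scale = max(0, 1 - 3.58/11.0074) = 0.6748
Step 3: prox(x) = [-2.9308, -4.765, -4.8858]
||prox(x)|| = 7.4274
Step 4: Proximal objective.
0.5*||prox-x||^2 = 6.4082
lambda*||prox|| = 26.5901
Total = 32.9981


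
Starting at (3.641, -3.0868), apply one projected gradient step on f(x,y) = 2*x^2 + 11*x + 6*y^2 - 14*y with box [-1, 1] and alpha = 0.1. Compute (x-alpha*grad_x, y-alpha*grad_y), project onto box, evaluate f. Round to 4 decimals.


Step 1: Compute gradient at (3.641, -3.0868).
grad_x = 2*2*3.641 + 11 = 25.564
grad_y = 2*6*-3.0868 - 14 = -51.0416
Step 2: Gradient step.
x_raw = 3.641 - 0.1*25.564 = 1.0846
y_raw = -3.0868 - 0.1*-51.0416 = 2.0174
Step 3: Project onto [-1, 1].
x_proj = clip(1.0846) = 1.0
y_proj = clip(2.0174) = 1.0
Step 4: Evaluate f.
f(1.0, 1.0) = 5.0
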